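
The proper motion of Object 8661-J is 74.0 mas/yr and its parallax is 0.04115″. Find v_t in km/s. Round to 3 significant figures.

8.52 km/s

d = 1/p = 1/0.04115″ = 24.301 pc.
μ = 74.0 mas/yr = 0.0740 ″/yr.
v_t = 4.74 × μ × d = 4.74 × 0.0740 × 24.301 = 8.5238 km/s.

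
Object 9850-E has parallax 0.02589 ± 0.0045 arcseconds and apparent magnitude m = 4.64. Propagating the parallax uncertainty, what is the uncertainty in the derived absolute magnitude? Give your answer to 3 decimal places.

σ_M = 0.377 mag

M = m − 5 log₁₀ d + 5 = m + 5 log₁₀ p + 5, so ∂M/∂p = 5/(p ln 10).
σ_M = (5/ln 10) · (σ_p/p) = 2.1715 × 0.0045/0.02589 = 2.1715 × 0.17381 = 0.37743.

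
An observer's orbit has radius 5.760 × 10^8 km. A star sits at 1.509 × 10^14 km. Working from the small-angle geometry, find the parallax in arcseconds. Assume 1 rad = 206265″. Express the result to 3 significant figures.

0.787 arcsec

θ ≈ B/d = (5.760 × 10^8) / (1.509 × 10^14) = 3.8171 × 10^-6 rad.
In arcseconds: 3.8171 × 10^-6 × 206265 = 0.78733″.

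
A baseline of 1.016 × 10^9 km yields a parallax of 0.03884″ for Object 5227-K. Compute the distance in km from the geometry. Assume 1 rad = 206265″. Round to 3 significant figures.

θ = 0.03884″ = 0.03884/206265 = 1.8830 × 10^-7 rad.
d = B/θ = (1.016 × 10^9) / (1.8830 × 10^-7) = 5.3956 × 10^15 km.

5.40 × 10^15 km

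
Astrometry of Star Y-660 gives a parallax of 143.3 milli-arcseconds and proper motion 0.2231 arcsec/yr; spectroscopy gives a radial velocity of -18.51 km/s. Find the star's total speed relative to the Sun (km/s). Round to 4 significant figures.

19.93 km/s

d = 1/p = 1/0.1433″ = 6.9784 pc.
v_t = 4.740 μ d = 4.740 × 0.2231 × 6.9784 = 7.3796 km/s.
v = √(v_r² + v_t²) = √((-18.51)² + 7.3796²) = √397.079 = 19.927 km/s.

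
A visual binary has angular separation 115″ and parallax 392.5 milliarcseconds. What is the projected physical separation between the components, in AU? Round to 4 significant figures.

d = 1/p = 1/0.3925″ = 2.5478 pc.
At distance d (pc), an angle of θ arcsec spans θ·d AU: s = 115 × 2.5478 = 293 AU.

293.0 AU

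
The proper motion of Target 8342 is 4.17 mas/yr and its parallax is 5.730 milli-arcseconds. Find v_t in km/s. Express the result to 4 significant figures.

3.450 km/s

d = 1/p = 1/0.005730″ = 174.52 pc.
μ = 4.17 mas/yr = 0.00417 ″/yr.
v_t = 4.74 × μ × d = 4.74 × 0.00417 × 174.52 = 3.4495 km/s.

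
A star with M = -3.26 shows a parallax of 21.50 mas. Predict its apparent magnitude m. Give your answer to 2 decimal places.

m = 0.08

d = 1/p = 1/0.02150″ = 46.512 pc.
m − M = 5 log₁₀ d − 5 = 5 log₁₀(46.512) − 5 = 8.3378 − 5 = 3.3378.
m = M + (m − M) = -3.26 + 3.3378 = 0.08.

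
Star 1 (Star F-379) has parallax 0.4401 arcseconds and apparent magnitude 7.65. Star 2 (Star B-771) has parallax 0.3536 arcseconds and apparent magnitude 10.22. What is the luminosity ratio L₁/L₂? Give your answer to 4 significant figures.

d₁ = 1/p₁ = 1/0.4401″ = 2.2722 pc; d₂ = 1/p₂ = 1/0.3536″ = 2.8281 pc.
M₁ = m₁ − 5 log₁₀ d₁ + 5 = 7.65 − 1.7822 + 5 = 10.8678.
M₂ = 10.22 − 2.2575 + 5 = 12.9625.
L₁/L₂ = 10^(0.4(M₂ − M₁)) = 10^(0.4 × 2.0947) = 10^0.83788 = 6.8846.

L₁/L₂ = 6.885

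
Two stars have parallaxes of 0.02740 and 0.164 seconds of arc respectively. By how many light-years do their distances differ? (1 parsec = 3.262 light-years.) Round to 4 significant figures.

d_A = 1/0.02740″ = 36.496 pc; d_B = 1/0.1640″ = 6.0976 pc.
|d_B − d_A| = |6.0976 − 36.496| = 30.398 pc = 30.398 × 3.262 ly = 99.158 ly.

99.16 ly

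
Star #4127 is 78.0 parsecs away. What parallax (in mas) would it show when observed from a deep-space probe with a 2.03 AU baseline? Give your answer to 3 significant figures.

p (arcsec) = B (AU) / d (pc).
p = 2.03 / 78.0 = 0.026026 arcsec = 26.026 mas.

26.0 mas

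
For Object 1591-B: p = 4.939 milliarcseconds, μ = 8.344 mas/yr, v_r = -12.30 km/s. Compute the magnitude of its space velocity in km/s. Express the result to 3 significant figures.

14.7 km/s

d = 1/p = 1/0.004939″ = 202.47 pc.
μ = 8.344 mas/yr = 0.008344 ″/yr.
v_t = 4.740 μ d = 4.740 × 0.008344 × 202.47 = 8.0078 km/s.
v = √(v_r² + v_t²) = √((-12.30)² + 8.0078²) = √215.415 = 14.677 km/s.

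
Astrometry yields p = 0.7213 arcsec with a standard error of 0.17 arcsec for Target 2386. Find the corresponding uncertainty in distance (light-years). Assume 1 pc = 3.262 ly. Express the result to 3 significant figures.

d = 1/p, so σ_d = σ_p / p².
σ_d = 0.170 / (0.7213)² = 0.170 / 0.52027 = 0.32675 pc = 0.32675 × 3.262 ly = 1.0659 ly.

1.07 ly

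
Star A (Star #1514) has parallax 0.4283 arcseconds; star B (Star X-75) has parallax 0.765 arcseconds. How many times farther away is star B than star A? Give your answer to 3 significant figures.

Since d = 1/p, d_B/d_A = p_A/p_B.
= 0.4283 / 0.765 = 0.55987.

0.560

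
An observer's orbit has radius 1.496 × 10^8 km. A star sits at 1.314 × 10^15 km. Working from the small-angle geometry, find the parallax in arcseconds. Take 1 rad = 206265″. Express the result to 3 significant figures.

θ ≈ B/d = (1.496 × 10^8) / (1.314 × 10^15) = 1.1385 × 10^-7 rad.
In arcseconds: 1.1385 × 10^-7 × 206265 = 0.023483″.

0.0235 arcsec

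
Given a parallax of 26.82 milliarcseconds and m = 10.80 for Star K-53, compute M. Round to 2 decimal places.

M = 7.94

d = 1/p = 1/0.02682″ = 37.286 pc.
m − M = 5 log₁₀(37.286) − 5 = 7.8577 − 5 = 2.8577.
M = m − (m − M) = 10.80 − 2.8577 = 7.94.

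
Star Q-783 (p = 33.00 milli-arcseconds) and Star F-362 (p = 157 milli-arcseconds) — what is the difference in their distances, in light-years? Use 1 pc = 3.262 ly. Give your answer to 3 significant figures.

78.1 ly

d_A = 1/0.03300″ = 30.303 pc; d_B = 1/0.1570″ = 6.3694 pc.
|d_B − d_A| = |6.3694 − 30.303| = 23.934 pc = 23.934 × 3.262 ly = 78.073 ly.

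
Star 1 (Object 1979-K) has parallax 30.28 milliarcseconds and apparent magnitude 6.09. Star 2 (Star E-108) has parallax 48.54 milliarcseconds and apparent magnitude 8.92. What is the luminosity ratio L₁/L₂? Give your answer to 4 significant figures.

d₁ = 1/p₁ = 1/0.03028″ = 33.025 pc; d₂ = 1/p₂ = 1/0.04854″ = 20.602 pc.
M₁ = m₁ − 5 log₁₀ d₁ + 5 = 6.09 − 7.5942 + 5 = 3.4958.
M₂ = 8.92 − 6.5695 + 5 = 7.3505.
L₁/L₂ = 10^(0.4(M₂ − M₁)) = 10^(0.4 × 3.8547) = 10^1.54188 = 34.824.

L₁/L₂ = 34.82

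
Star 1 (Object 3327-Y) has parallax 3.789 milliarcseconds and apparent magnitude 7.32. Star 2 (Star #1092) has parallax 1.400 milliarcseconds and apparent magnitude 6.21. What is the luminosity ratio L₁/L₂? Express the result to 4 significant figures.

L₁/L₂ = 0.04911

d₁ = 1/p₁ = 1/0.003789″ = 263.92 pc; d₂ = 1/p₂ = 1/0.001400″ = 714.29 pc.
M₁ = m₁ − 5 log₁₀ d₁ + 5 = 7.32 − 12.1074 + 5 = 0.2126.
M₂ = 6.21 − 14.2694 + 5 = -3.0594.
L₁/L₂ = 10^(0.4(M₂ − M₁)) = 10^(0.4 × (-3.2720)) = 10^(-1.30880) = 0.049113.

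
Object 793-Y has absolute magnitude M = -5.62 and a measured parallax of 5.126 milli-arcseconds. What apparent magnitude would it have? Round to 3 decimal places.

d = 1/p = 1/0.005126″ = 195.08 pc.
m − M = 5 log₁₀ d − 5 = 5 log₁₀(195.08) − 5 = 11.4511 − 5 = 6.4511.
m = M + (m − M) = -5.62 + 6.4511 = 0.831.

m = 0.831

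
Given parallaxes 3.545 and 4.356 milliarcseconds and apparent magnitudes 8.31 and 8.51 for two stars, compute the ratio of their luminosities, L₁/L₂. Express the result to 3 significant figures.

d₁ = 1/p₁ = 1/0.003545″ = 282.09 pc; d₂ = 1/p₂ = 1/0.004356″ = 229.57 pc.
M₁ = m₁ − 5 log₁₀ d₁ + 5 = 8.31 − 12.2519 + 5 = 1.0581.
M₂ = 8.51 − 11.8046 + 5 = 1.7054.
L₁/L₂ = 10^(0.4(M₂ − M₁)) = 10^(0.4 × 0.6473) = 10^0.25892 = 1.8152.

L₁/L₂ = 1.82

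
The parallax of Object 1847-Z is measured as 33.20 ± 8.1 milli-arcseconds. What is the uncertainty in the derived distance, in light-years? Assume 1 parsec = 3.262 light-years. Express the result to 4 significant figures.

d = 1/p, so σ_d = σ_p / p².
σ_d = 0.00810 / (0.03320)² = 0.00810 / 0.0011022 = 7.3489 pc = 7.3489 × 3.262 ly = 23.972 ly.

23.97 ly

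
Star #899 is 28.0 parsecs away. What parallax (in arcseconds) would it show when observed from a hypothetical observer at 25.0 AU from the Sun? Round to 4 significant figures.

p (arcsec) = B (AU) / d (pc).
p = 25.0 / 28.0 = 0.89286 arcsec.

0.8929 arcsec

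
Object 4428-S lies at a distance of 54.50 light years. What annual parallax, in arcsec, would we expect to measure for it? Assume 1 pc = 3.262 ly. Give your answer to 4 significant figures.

d = 54.50 ly ÷ 3.262 = 16.708 pc.
p = 1/d = 1/16.708 = 0.059852 arcsec.

0.05985 arcsec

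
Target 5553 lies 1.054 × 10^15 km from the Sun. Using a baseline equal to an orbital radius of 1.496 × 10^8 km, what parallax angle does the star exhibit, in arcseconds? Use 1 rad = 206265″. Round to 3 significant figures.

0.0293 arcsec

θ ≈ B/d = (1.496 × 10^8) / (1.054 × 10^15) = 1.4194 × 10^-7 rad.
In arcseconds: 1.4194 × 10^-7 × 206265 = 0.029277″.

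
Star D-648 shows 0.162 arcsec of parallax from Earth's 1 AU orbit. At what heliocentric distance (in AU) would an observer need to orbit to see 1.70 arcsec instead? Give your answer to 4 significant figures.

Parallax scales linearly with baseline: p ∝ B, so B = p_target / p_Earth × 1 AU.
B = 1.70 / 0.162 = 10.494 AU.

10.49 AU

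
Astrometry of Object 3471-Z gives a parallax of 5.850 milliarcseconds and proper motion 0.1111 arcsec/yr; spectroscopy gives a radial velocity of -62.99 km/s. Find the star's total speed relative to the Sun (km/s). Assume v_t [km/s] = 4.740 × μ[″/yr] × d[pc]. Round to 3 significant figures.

110 km/s

d = 1/p = 1/0.005850″ = 170.94 pc.
v_t = 4.740 μ d = 4.740 × 0.1111 × 170.94 = 90.019 km/s.
v = √(v_r² + v_t²) = √((-62.99)² + 90.019²) = √12071.2 = 109.87 km/s.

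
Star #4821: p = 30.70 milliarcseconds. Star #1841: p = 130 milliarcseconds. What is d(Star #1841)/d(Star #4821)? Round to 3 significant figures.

0.236

Since d = 1/p, d_B/d_A = p_A/p_B.
= 30.70 / 130 = 0.23615.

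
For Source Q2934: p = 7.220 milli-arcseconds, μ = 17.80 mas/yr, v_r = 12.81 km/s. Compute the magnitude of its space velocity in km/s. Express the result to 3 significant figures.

d = 1/p = 1/0.007220″ = 138.5 pc.
μ = 17.80 mas/yr = 0.01780 ″/yr.
v_t = 4.740 μ d = 4.740 × 0.01780 × 138.5 = 11.686 km/s.
v = √(v_r² + v_t²) = √(12.81² + 11.686²) = √300.659 = 17.34 km/s.

17.3 km/s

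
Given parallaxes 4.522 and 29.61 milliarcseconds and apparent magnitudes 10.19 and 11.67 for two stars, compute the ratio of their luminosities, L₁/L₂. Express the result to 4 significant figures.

d₁ = 1/p₁ = 1/0.004522″ = 221.14 pc; d₂ = 1/p₂ = 1/0.02961″ = 33.772 pc.
M₁ = m₁ − 5 log₁₀ d₁ + 5 = 10.19 − 11.7233 + 5 = 3.4667.
M₂ = 11.67 − 7.6428 + 5 = 9.0272.
L₁/L₂ = 10^(0.4(M₂ − M₁)) = 10^(0.4 × 5.5605) = 10^2.22420 = 167.57.

L₁/L₂ = 167.6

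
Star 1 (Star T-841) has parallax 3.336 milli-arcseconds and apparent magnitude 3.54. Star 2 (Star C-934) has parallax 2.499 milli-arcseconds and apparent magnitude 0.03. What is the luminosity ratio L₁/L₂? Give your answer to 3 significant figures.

L₁/L₂ = 0.0221

d₁ = 1/p₁ = 1/0.003336″ = 299.76 pc; d₂ = 1/p₂ = 1/0.002499″ = 400.16 pc.
M₁ = m₁ − 5 log₁₀ d₁ + 5 = 3.54 − 12.3839 + 5 = -3.8439.
M₂ = 0.03 − 13.0112 + 5 = -7.9812.
L₁/L₂ = 10^(0.4(M₂ − M₁)) = 10^(0.4 × (-4.1373)) = 10^(-1.65492) = 0.022135.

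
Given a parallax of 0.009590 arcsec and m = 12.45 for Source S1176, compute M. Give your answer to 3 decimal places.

M = 7.359

d = 1/p = 1/0.009590″ = 104.28 pc.
m − M = 5 log₁₀(104.28) − 5 = 10.0910 − 5 = 5.0910.
M = m − (m − M) = 12.45 − 5.0910 = 7.359.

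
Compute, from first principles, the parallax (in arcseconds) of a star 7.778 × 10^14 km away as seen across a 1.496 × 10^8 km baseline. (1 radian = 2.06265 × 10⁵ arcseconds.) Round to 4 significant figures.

θ ≈ B/d = (1.496 × 10^8) / (7.778 × 10^14) = 1.9234 × 10^-7 rad.
In arcseconds: 1.9234 × 10^-7 × 206265 = 0.039673″.

0.03967 arcsec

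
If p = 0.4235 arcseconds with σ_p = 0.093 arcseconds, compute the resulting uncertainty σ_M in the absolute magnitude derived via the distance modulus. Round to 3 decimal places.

σ_M = 0.477 mag

M = m − 5 log₁₀ d + 5 = m + 5 log₁₀ p + 5, so ∂M/∂p = 5/(p ln 10).
σ_M = (5/ln 10) · (σ_p/p) = 2.1715 × 0.093/0.4235 = 2.1715 × 0.2196 = 0.47686.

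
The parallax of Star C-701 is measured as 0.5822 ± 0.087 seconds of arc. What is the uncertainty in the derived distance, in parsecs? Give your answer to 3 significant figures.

d = 1/p, so σ_d = σ_p / p².
σ_d = 0.0870 / (0.5822)² = 0.0870 / 0.33896 = 0.25667 pc.

0.257 pc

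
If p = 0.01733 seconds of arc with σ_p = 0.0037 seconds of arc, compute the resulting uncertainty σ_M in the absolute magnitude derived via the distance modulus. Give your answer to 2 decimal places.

M = m − 5 log₁₀ d + 5 = m + 5 log₁₀ p + 5, so ∂M/∂p = 5/(p ln 10).
σ_M = (5/ln 10) · (σ_p/p) = 2.1715 × 0.0037/0.01733 = 2.1715 × 0.2135 = 0.46362.

σ_M = 0.46 mag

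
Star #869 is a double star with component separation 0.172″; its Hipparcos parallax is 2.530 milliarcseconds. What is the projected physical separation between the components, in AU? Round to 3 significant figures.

68.0 AU

d = 1/p = 1/0.002530″ = 395.26 pc.
At distance d (pc), an angle of θ arcsec spans θ·d AU: s = 0.172 × 395.26 = 67.985 AU.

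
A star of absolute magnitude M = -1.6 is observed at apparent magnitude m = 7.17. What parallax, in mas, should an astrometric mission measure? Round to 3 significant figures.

1.76 mas

m − M = 7.17 − (-1.6) = 8.77.
d = 10^((m−M)/5 + 1) = 10^2.754 = 567.54 pc.
p = 1/d = 1/567.54 = 0.001762 arcsec = 1.762 mas.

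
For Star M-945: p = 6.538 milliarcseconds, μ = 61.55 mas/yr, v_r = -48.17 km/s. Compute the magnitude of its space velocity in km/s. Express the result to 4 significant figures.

d = 1/p = 1/0.006538″ = 152.95 pc.
μ = 61.55 mas/yr = 0.06155 ″/yr.
v_t = 4.740 μ d = 4.740 × 0.06155 × 152.95 = 44.623 km/s.
v = √(v_r² + v_t²) = √((-48.17)² + 44.623²) = √4311.56 = 65.662 km/s.

65.66 km/s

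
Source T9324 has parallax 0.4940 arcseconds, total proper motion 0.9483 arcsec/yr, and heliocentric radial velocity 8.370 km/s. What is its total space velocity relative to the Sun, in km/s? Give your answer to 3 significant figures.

12.4 km/s

d = 1/p = 1/0.4940″ = 2.0243 pc.
v_t = 4.740 μ d = 4.740 × 0.9483 × 2.0243 = 9.0991 km/s.
v = √(v_r² + v_t²) = √(8.370² + 9.0991²) = √152.851 = 12.363 km/s.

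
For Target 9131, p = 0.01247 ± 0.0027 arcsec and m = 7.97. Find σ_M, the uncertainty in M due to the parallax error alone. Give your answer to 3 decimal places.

M = m − 5 log₁₀ d + 5 = m + 5 log₁₀ p + 5, so ∂M/∂p = 5/(p ln 10).
σ_M = (5/ln 10) · (σ_p/p) = 2.1715 × 0.0027/0.01247 = 2.1715 × 0.21652 = 0.47017.

σ_M = 0.470 mag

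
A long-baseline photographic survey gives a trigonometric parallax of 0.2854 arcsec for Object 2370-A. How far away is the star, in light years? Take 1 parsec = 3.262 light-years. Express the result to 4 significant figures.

11.43 light years

d = 1/p = 1/0.2854 = 3.5039 pc.
In light-years: 3.5039 × 3.262 = 11.43 ly.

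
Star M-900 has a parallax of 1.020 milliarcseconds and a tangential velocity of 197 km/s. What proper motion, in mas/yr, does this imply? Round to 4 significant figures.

42.39 mas/yr

d = 1/p = 1/0.001020″ = 980.39 pc.
μ = v_t / (4.74 d) = 197 / (4.74 × 980.39) = 197 / 4647 = 0.042393 ″/yr = 42.393 mas/yr.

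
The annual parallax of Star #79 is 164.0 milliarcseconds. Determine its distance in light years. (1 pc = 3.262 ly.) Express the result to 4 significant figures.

p = 164.0 milliarcseconds = 0.1640 arcsec.
d = 1/p = 1/0.1640 = 6.0976 pc.
In light-years: 6.0976 × 3.262 = 19.89 ly.

19.89 light years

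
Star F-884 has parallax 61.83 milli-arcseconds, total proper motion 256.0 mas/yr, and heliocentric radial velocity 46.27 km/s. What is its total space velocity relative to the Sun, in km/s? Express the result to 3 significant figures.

50.3 km/s

d = 1/p = 1/0.06183″ = 16.173 pc.
μ = 256.0 mas/yr = 0.2560 ″/yr.
v_t = 4.740 μ d = 4.740 × 0.2560 × 16.173 = 19.625 km/s.
v = √(v_r² + v_t²) = √(46.27² + 19.625²) = √2526.05 = 50.26 km/s.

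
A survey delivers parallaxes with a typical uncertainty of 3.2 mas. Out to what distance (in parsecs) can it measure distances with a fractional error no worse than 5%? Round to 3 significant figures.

σ_d/d = σ_p/p, so the condition is σ_p/p ≤ 0.05, i.e. p ≥ σ_p/0.05.
p_min = 3.2/0.05 = 64 mas = 0.064 arcsec.
d_max = 1/p_min = 1/0.064 = 15.625 pc.

15.6 pc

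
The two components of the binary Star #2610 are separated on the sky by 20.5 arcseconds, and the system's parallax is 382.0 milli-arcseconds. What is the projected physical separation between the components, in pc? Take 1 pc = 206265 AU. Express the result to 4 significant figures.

0.0002602 pc

d = 1/p = 1/0.3820″ = 2.6178 pc.
At distance d (pc), an angle of θ arcsec spans θ·d AU: s = 20.5 × 2.6178 = 53.665 AU.
= 53.665 / 206265 = 0.00026018 pc.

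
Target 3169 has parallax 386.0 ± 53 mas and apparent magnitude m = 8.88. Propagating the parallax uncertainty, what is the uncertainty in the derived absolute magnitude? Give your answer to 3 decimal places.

σ_M = 0.298 mag

M = m − 5 log₁₀ d + 5 = m + 5 log₁₀ p + 5, so ∂M/∂p = 5/(p ln 10).
σ_M = (5/ln 10) · (σ_p/p) = 2.1715 × 53/386.0 = 2.1715 × 0.13731 = 0.29817.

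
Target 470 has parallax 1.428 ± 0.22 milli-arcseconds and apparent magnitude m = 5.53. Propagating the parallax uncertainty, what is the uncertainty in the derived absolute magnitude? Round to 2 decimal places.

M = m − 5 log₁₀ d + 5 = m + 5 log₁₀ p + 5, so ∂M/∂p = 5/(p ln 10).
σ_M = (5/ln 10) · (σ_p/p) = 2.1715 × 0.22/1.428 = 2.1715 × 0.15406 = 0.33454.

σ_M = 0.33 mag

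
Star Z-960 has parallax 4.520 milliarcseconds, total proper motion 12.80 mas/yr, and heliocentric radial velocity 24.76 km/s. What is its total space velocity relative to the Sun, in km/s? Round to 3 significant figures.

d = 1/p = 1/0.004520″ = 221.24 pc.
μ = 12.80 mas/yr = 0.01280 ″/yr.
v_t = 4.740 μ d = 4.740 × 0.01280 × 221.24 = 13.423 km/s.
v = √(v_r² + v_t²) = √(24.76² + 13.423²) = √793.235 = 28.164 km/s.

28.2 km/s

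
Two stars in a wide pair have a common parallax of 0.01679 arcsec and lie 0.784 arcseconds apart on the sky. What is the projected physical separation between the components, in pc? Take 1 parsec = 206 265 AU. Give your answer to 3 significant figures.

d = 1/p = 1/0.01679″ = 59.559 pc.
At distance d (pc), an angle of θ arcsec spans θ·d AU: s = 0.784 × 59.559 = 46.694 AU.
= 46.694 / 206265 = 0.00022638 pc.

0.000226 pc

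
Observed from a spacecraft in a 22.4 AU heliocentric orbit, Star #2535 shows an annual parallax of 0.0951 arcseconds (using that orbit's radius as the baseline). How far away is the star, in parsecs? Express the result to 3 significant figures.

With baseline B (in AU) and parallax p (in arcsec), d = B/p parsecs.
d = 22.4 / 0.0951 = 235.54 pc.

236 pc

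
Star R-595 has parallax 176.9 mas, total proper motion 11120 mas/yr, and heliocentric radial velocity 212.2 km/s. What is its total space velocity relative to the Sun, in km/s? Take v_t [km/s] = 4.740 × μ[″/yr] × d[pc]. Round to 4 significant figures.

365.8 km/s

d = 1/p = 1/0.1769″ = 5.6529 pc.
μ = 11120 mas/yr = 11.12 ″/yr.
v_t = 4.740 μ d = 4.740 × 11.12 × 5.6529 = 297.96 km/s.
v = √(v_r² + v_t²) = √(212.2² + 297.96²) = √133809 = 365.8 km/s.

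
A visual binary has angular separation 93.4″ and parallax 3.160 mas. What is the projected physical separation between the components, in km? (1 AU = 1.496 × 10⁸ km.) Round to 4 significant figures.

d = 1/p = 1/0.003160″ = 316.46 pc.
At distance d (pc), an angle of θ arcsec spans θ·d AU: s = 93.4 × 316.46 = 29557 AU.
= 29557 × 1.496 × 10⁸ km = 4.4217 × 10^12 km.

4.422 × 10^12 km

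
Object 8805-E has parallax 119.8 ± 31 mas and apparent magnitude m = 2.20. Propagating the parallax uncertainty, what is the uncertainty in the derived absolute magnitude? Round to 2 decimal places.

M = m − 5 log₁₀ d + 5 = m + 5 log₁₀ p + 5, so ∂M/∂p = 5/(p ln 10).
σ_M = (5/ln 10) · (σ_p/p) = 2.1715 × 31/119.8 = 2.1715 × 0.25876 = 0.5619.

σ_M = 0.56 mag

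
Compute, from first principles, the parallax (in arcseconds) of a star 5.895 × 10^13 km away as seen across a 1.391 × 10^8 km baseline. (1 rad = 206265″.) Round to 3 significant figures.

θ ≈ B/d = (1.391 × 10^8) / (5.895 × 10^13) = 2.3596 × 10^-6 rad.
In arcseconds: 2.3596 × 10^-6 × 206265 = 0.4867″.

0.487 arcsec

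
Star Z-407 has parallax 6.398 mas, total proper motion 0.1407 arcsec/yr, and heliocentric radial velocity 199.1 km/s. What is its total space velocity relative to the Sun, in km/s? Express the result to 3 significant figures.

225 km/s

d = 1/p = 1/0.006398″ = 156.3 pc.
v_t = 4.740 μ d = 4.740 × 0.1407 × 156.3 = 104.24 km/s.
v = √(v_r² + v_t²) = √(199.1² + 104.24²) = √50506.8 = 224.74 km/s.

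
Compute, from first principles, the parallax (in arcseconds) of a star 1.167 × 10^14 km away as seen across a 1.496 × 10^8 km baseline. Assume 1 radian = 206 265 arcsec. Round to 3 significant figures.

θ ≈ B/d = (1.496 × 10^8) / (1.167 × 10^14) = 1.2819 × 10^-6 rad.
In arcseconds: 1.2819 × 10^-6 × 206265 = 0.26441″.

0.264 arcsec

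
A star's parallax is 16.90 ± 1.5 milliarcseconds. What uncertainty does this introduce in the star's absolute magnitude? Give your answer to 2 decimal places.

M = m − 5 log₁₀ d + 5 = m + 5 log₁₀ p + 5, so ∂M/∂p = 5/(p ln 10).
σ_M = (5/ln 10) · (σ_p/p) = 2.1715 × 1.5/16.90 = 2.1715 × 0.088757 = 0.19274.

σ_M = 0.19 mag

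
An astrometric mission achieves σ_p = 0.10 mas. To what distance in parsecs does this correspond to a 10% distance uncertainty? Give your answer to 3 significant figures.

1000 pc

σ_d/d = σ_p/p, so the condition is σ_p/p ≤ 0.10, i.e. p ≥ σ_p/0.10.
p_min = 0.10/0.10 = 1 mas = 0.001 arcsec.
d_max = 1/p_min = 1/0.001 = 1000 pc.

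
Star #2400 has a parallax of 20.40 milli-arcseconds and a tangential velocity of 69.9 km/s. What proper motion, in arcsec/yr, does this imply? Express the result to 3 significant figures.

d = 1/p = 1/0.02040″ = 49.02 pc.
μ = v_t / (4.74 d) = 69.9 / (4.74 × 49.02) = 69.9 / 232.35 = 0.30084 ″/yr.

0.301 arcsec/yr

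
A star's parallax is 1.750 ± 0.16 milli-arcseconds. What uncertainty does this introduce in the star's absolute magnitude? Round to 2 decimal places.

σ_M = 0.20 mag

M = m − 5 log₁₀ d + 5 = m + 5 log₁₀ p + 5, so ∂M/∂p = 5/(p ln 10).
σ_M = (5/ln 10) · (σ_p/p) = 2.1715 × 0.16/1.750 = 2.1715 × 0.091429 = 0.19854.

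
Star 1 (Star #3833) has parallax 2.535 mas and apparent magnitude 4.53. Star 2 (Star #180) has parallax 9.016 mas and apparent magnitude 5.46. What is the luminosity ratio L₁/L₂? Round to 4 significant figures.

L₁/L₂ = 29.79

d₁ = 1/p₁ = 1/0.002535″ = 394.48 pc; d₂ = 1/p₂ = 1/0.009016″ = 110.91 pc.
M₁ = m₁ − 5 log₁₀ d₁ + 5 = 4.53 − 12.9801 + 5 = -3.4501.
M₂ = 5.46 − 10.2249 + 5 = 0.2351.
L₁/L₂ = 10^(0.4(M₂ − M₁)) = 10^(0.4 × 3.6852) = 10^1.47408 = 29.791.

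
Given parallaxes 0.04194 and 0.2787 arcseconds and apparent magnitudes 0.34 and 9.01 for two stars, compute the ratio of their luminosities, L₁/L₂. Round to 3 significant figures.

d₁ = 1/p₁ = 1/0.04194″ = 23.844 pc; d₂ = 1/p₂ = 1/0.2787″ = 3.5881 pc.
M₁ = m₁ − 5 log₁₀ d₁ + 5 = 0.34 − 6.8869 + 5 = -1.5469.
M₂ = 9.01 − 2.7743 + 5 = 11.2357.
L₁/L₂ = 10^(0.4(M₂ − M₁)) = 10^(0.4 × 12.7826) = 10^5.11304 = 1.2973 × 10^5.

L₁/L₂ = 130000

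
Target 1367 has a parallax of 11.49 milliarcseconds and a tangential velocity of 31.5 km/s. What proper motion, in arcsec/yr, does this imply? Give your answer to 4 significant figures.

d = 1/p = 1/0.01149″ = 87.032 pc.
μ = v_t / (4.74 d) = 31.5 / (4.74 × 87.032) = 31.5 / 412.53 = 0.076358 ″/yr.

0.07636 arcsec/yr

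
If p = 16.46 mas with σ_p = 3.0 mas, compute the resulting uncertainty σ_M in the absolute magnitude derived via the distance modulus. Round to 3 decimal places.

M = m − 5 log₁₀ d + 5 = m + 5 log₁₀ p + 5, so ∂M/∂p = 5/(p ln 10).
σ_M = (5/ln 10) · (σ_p/p) = 2.1715 × 3.0/16.46 = 2.1715 × 0.18226 = 0.39578.

σ_M = 0.396 mag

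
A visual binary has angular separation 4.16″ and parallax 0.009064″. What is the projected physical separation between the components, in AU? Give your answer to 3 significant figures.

d = 1/p = 1/0.009064″ = 110.33 pc.
At distance d (pc), an angle of θ arcsec spans θ·d AU: s = 4.16 × 110.33 = 458.97 AU.

459 AU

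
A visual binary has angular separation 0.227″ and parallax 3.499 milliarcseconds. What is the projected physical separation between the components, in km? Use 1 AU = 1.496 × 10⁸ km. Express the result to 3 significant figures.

9.71 × 10^9 km

d = 1/p = 1/0.003499″ = 285.8 pc.
At distance d (pc), an angle of θ arcsec spans θ·d AU: s = 0.227 × 285.8 = 64.877 AU.
= 64.877 × 1.496 × 10⁸ km = 9.7056 × 10^9 km.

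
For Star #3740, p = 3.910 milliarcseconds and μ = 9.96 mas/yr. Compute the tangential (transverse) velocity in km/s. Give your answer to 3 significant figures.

12.1 km/s

d = 1/p = 1/0.003910″ = 255.75 pc.
μ = 9.96 mas/yr = 0.00996 ″/yr.
v_t = 4.74 × μ × d = 4.74 × 0.00996 × 255.75 = 12.074 km/s.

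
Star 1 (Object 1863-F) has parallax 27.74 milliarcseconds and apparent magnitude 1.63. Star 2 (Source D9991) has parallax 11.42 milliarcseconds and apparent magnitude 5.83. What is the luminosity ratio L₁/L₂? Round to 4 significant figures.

d₁ = 1/p₁ = 1/0.02774″ = 36.049 pc; d₂ = 1/p₂ = 1/0.01142″ = 87.566 pc.
M₁ = m₁ − 5 log₁₀ d₁ + 5 = 1.63 − 7.7845 + 5 = -1.1545.
M₂ = 5.83 − 9.7117 + 5 = 1.1183.
L₁/L₂ = 10^(0.4(M₂ − M₁)) = 10^(0.4 × 2.2728) = 10^0.90912 = 8.1119.

L₁/L₂ = 8.112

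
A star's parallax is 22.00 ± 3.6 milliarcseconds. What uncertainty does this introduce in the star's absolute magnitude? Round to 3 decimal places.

M = m − 5 log₁₀ d + 5 = m + 5 log₁₀ p + 5, so ∂M/∂p = 5/(p ln 10).
σ_M = (5/ln 10) · (σ_p/p) = 2.1715 × 3.6/22.00 = 2.1715 × 0.16364 = 0.35534.

σ_M = 0.355 mag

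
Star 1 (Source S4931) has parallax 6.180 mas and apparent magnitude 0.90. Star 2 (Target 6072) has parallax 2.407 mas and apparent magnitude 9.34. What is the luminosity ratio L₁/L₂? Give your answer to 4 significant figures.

d₁ = 1/p₁ = 1/0.006180″ = 161.81 pc; d₂ = 1/p₂ = 1/0.002407″ = 415.45 pc.
M₁ = m₁ − 5 log₁₀ d₁ + 5 = 0.90 − 11.0450 + 5 = -5.1450.
M₂ = 9.34 − 13.0926 + 5 = 1.2474.
L₁/L₂ = 10^(0.4(M₂ − M₁)) = 10^(0.4 × 6.3924) = 10^2.55696 = 360.55.

L₁/L₂ = 360.6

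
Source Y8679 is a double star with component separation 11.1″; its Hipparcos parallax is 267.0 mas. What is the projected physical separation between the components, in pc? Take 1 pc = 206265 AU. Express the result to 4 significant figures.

d = 1/p = 1/0.2670″ = 3.7453 pc.
At distance d (pc), an angle of θ arcsec spans θ·d AU: s = 11.1 × 3.7453 = 41.573 AU.
= 41.573 / 206265 = 0.00020155 pc.

0.0002016 pc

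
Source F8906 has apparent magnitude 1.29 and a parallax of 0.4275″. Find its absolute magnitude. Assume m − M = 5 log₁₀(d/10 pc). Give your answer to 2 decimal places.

d = 1/p = 1/0.4275″ = 2.3392 pc.
m − M = 5 log₁₀(2.3392) − 5 = 1.8453 − 5 = -3.1547.
M = m − (m − M) = 1.29 − (-3.1547) = 4.44.

M = 4.44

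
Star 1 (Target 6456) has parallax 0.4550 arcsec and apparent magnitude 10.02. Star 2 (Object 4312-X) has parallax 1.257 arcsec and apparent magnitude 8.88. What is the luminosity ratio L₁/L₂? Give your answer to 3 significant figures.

d₁ = 1/p₁ = 1/0.4550″ = 2.1978 pc; d₂ = 1/p₂ = 1/1.257″ = 0.79554 pc.
M₁ = m₁ − 5 log₁₀ d₁ + 5 = 10.02 − 1.7099 + 5 = 13.3101.
M₂ = 8.88 − (-0.4967) + 5 = 14.3767.
L₁/L₂ = 10^(0.4(M₂ − M₁)) = 10^(0.4 × 1.0666) = 10^0.42664 = 2.6708.

L₁/L₂ = 2.67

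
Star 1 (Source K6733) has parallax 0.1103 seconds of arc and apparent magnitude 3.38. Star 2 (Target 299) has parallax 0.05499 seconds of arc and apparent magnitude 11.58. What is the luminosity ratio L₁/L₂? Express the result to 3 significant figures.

d₁ = 1/p₁ = 1/0.1103″ = 9.0662 pc; d₂ = 1/p₂ = 1/0.05499″ = 18.185 pc.
M₁ = m₁ − 5 log₁₀ d₁ + 5 = 3.38 − 4.7871 + 5 = 3.5929.
M₂ = 11.58 − 6.2986 + 5 = 10.2814.
L₁/L₂ = 10^(0.4(M₂ − M₁)) = 10^(0.4 × 6.6885) = 10^2.67540 = 473.59.

L₁/L₂ = 474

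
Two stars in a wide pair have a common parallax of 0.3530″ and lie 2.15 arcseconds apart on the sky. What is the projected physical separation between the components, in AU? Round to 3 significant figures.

d = 1/p = 1/0.3530″ = 2.8329 pc.
At distance d (pc), an angle of θ arcsec spans θ·d AU: s = 2.15 × 2.8329 = 6.0907 AU.

6.09 AU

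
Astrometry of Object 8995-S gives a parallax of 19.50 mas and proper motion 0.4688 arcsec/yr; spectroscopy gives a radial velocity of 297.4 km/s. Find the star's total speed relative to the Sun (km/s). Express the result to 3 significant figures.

318 km/s

d = 1/p = 1/0.01950″ = 51.282 pc.
v_t = 4.740 μ d = 4.740 × 0.4688 × 51.282 = 113.95 km/s.
v = √(v_r² + v_t²) = √(297.4² + 113.95²) = √101431 = 318.48 km/s.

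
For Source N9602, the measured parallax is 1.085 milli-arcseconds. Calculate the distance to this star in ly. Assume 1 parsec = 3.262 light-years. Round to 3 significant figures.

3010 ly

p = 1.085 milli-arcseconds = 0.001085 arcsec.
d = 1/p = 1/0.001085 = 921.66 pc.
In light-years: 921.66 × 3.262 = 3006.5 ly.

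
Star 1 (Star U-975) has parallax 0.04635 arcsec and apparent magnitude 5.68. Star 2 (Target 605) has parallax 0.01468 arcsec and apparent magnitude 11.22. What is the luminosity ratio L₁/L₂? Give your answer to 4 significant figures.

d₁ = 1/p₁ = 1/0.04635″ = 21.575 pc; d₂ = 1/p₂ = 1/0.01468″ = 68.12 pc.
M₁ = m₁ − 5 log₁₀ d₁ + 5 = 5.68 − 6.6698 + 5 = 4.0102.
M₂ = 11.22 − 9.1664 + 5 = 7.0536.
L₁/L₂ = 10^(0.4(M₂ − M₁)) = 10^(0.4 × 3.0434) = 10^1.21736 = 16.495.

L₁/L₂ = 16.50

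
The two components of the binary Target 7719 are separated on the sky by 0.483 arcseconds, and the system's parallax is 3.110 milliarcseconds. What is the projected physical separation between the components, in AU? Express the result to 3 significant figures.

155 AU

d = 1/p = 1/0.003110″ = 321.54 pc.
At distance d (pc), an angle of θ arcsec spans θ·d AU: s = 0.483 × 321.54 = 155.3 AU.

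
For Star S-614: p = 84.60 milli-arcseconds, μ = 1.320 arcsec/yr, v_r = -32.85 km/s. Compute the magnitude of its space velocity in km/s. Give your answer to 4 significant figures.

80.92 km/s

d = 1/p = 1/0.08460″ = 11.82 pc.
v_t = 4.740 μ d = 4.740 × 1.320 × 11.82 = 73.955 km/s.
v = √(v_r² + v_t²) = √((-32.85)² + 73.955²) = √6548.46 = 80.923 km/s.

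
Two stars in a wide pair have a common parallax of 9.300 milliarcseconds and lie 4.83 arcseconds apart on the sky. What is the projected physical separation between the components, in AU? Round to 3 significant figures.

519 AU

d = 1/p = 1/0.009300″ = 107.53 pc.
At distance d (pc), an angle of θ arcsec spans θ·d AU: s = 4.83 × 107.53 = 519.37 AU.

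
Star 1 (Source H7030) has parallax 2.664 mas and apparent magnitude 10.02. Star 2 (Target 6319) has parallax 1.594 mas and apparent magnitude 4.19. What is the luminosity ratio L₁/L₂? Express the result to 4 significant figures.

L₁/L₂ = 0.001667

d₁ = 1/p₁ = 1/0.002664″ = 375.38 pc; d₂ = 1/p₂ = 1/0.001594″ = 627.35 pc.
M₁ = m₁ − 5 log₁₀ d₁ + 5 = 10.02 − 12.8724 + 5 = 2.1476.
M₂ = 4.19 − 13.9875 + 5 = -4.7975.
L₁/L₂ = 10^(0.4(M₂ − M₁)) = 10^(0.4 × (-6.9451)) = 10^(-2.77804) = 0.0016671.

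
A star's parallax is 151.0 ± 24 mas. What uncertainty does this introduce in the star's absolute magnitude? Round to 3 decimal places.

σ_M = 0.345 mag

M = m − 5 log₁₀ d + 5 = m + 5 log₁₀ p + 5, so ∂M/∂p = 5/(p ln 10).
σ_M = (5/ln 10) · (σ_p/p) = 2.1715 × 24/151.0 = 2.1715 × 0.15894 = 0.34514.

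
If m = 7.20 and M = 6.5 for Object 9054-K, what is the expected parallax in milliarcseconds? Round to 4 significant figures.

72.44 mas

m − M = 7.20 − 6.5 = 0.70.
d = 10^((m−M)/5 + 1) = 10^1.140 = 13.804 pc.
p = 1/d = 1/13.804 = 0.072443 arcsec = 72.443 mas.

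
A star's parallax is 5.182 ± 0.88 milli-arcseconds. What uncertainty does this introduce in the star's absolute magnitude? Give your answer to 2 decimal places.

M = m − 5 log₁₀ d + 5 = m + 5 log₁₀ p + 5, so ∂M/∂p = 5/(p ln 10).
σ_M = (5/ln 10) · (σ_p/p) = 2.1715 × 0.88/5.182 = 2.1715 × 0.16982 = 0.36876.

σ_M = 0.37 mag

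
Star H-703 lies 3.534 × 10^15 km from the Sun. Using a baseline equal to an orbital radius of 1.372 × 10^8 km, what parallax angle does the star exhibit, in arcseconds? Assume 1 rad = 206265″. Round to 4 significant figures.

0.008008 arcsec

θ ≈ B/d = (1.372 × 10^8) / (3.534 × 10^15) = 3.8823 × 10^-8 rad.
In arcseconds: 3.8823 × 10^-8 × 206265 = 0.0080078″.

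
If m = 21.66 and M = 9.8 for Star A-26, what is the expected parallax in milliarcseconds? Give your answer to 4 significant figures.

m − M = 21.66 − 9.8 = 11.86.
d = 10^((m−M)/5 + 1) = 10^3.372 = 2355 pc.
p = 1/d = 1/2355 = 0.00042463 arcsec = 0.42463 mas.

0.4246 mas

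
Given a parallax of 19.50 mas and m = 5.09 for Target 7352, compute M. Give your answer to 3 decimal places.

d = 1/p = 1/0.01950″ = 51.282 pc.
m − M = 5 log₁₀(51.282) − 5 = 8.5498 − 5 = 3.5498.
M = m − (m − M) = 5.09 − 3.5498 = 1.540.

M = 1.540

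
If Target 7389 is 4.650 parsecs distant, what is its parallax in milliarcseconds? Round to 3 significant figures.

215 mas

p = 1/d = 1/4.65 = 0.21505 arcsec.
= 0.21505 × 1000 = 215.05 mas.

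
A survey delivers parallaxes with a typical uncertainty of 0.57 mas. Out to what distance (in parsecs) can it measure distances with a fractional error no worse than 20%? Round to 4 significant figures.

σ_d/d = σ_p/p, so the condition is σ_p/p ≤ 0.20, i.e. p ≥ σ_p/0.20.
p_min = 0.57/0.20 = 2.85 mas = 0.00285 arcsec.
d_max = 1/p_min = 1/0.00285 = 350.88 pc.

350.9 pc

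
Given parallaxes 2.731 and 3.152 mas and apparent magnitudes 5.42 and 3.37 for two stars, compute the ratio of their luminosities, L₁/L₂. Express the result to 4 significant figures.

d₁ = 1/p₁ = 1/0.002731″ = 366.17 pc; d₂ = 1/p₂ = 1/0.003152″ = 317.26 pc.
M₁ = m₁ − 5 log₁₀ d₁ + 5 = 5.42 − 12.8184 + 5 = -2.3984.
M₂ = 3.37 − 12.5071 + 5 = -4.1371.
L₁/L₂ = 10^(0.4(M₂ − M₁)) = 10^(0.4 × (-1.7387)) = 10^(-0.69548) = 0.20161.

L₁/L₂ = 0.2016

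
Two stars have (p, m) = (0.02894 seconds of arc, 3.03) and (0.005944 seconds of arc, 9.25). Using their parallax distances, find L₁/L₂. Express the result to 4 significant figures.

d₁ = 1/p₁ = 1/0.02894″ = 34.554 pc; d₂ = 1/p₂ = 1/0.005944″ = 168.24 pc.
M₁ = m₁ − 5 log₁₀ d₁ + 5 = 3.03 − 7.6925 + 5 = 0.3375.
M₂ = 9.25 − 11.1296 + 5 = 3.1204.
L₁/L₂ = 10^(0.4(M₂ − M₁)) = 10^(0.4 × 2.7829) = 10^1.11316 = 12.977.

L₁/L₂ = 12.98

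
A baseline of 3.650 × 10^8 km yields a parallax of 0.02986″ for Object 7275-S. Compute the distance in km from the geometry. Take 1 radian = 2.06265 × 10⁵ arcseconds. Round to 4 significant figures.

θ = 0.02986″ = 0.02986/206265 = 1.4477 × 10^-7 rad.
d = B/θ = (3.650 × 10^8) / (1.4477 × 10^-7) = 2.5212 × 10^15 km.

2.521 × 10^15 km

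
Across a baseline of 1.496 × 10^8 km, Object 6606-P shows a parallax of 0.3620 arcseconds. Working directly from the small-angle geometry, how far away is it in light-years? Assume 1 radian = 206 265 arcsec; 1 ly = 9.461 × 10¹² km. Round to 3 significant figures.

9.01 ly

θ = 0.3620″ = 0.3620/206265 = 1.7550 × 10^-6 rad.
d = B/θ = (1.496 × 10^8) / (1.7550 × 10^-6) = 8.5242 × 10^13 km = (8.5242 × 10^13) / (9.461 × 10^12) ly = 9.0098 ly.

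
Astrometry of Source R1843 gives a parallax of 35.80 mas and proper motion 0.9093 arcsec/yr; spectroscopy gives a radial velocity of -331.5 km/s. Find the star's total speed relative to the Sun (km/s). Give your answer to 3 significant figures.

353 km/s

d = 1/p = 1/0.03580″ = 27.933 pc.
v_t = 4.740 μ d = 4.740 × 0.9093 × 27.933 = 120.39 km/s.
v = √(v_r² + v_t²) = √((-331.5)² + 120.39²) = √124386 = 352.68 km/s.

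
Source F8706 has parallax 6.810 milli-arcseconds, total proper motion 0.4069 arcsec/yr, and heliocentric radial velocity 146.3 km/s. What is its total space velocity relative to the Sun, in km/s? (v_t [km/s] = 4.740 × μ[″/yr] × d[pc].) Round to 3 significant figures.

319 km/s

d = 1/p = 1/0.006810″ = 146.84 pc.
v_t = 4.740 μ d = 4.740 × 0.4069 × 146.84 = 283.21 km/s.
v = √(v_r² + v_t²) = √(146.3² + 283.21²) = √101612 = 318.77 km/s.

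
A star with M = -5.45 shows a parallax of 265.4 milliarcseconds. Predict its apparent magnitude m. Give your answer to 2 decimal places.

m = -7.57

d = 1/p = 1/0.2654″ = 3.7679 pc.
m − M = 5 log₁₀ d − 5 = 5 log₁₀(3.7679) − 5 = 2.8805 − 5 = -2.1195.
m = M + (m − M) = -5.45 + (-2.1195) = -7.57.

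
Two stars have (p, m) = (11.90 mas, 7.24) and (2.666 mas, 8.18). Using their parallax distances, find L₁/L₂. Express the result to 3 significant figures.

d₁ = 1/p₁ = 1/0.01190″ = 84.034 pc; d₂ = 1/p₂ = 1/0.002666″ = 375.09 pc.
M₁ = m₁ − 5 log₁₀ d₁ + 5 = 7.24 − 9.6223 + 5 = 2.6177.
M₂ = 8.18 − 12.8707 + 5 = 0.3093.
L₁/L₂ = 10^(0.4(M₂ − M₁)) = 10^(0.4 × (-2.3084)) = 10^(-0.92336) = 0.1193.

L₁/L₂ = 0.119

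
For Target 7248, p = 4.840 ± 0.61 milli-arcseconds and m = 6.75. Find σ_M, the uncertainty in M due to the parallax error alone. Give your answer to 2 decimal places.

M = m − 5 log₁₀ d + 5 = m + 5 log₁₀ p + 5, so ∂M/∂p = 5/(p ln 10).
σ_M = (5/ln 10) · (σ_p/p) = 2.1715 × 0.61/4.840 = 2.1715 × 0.12603 = 0.27367.

σ_M = 0.27 mag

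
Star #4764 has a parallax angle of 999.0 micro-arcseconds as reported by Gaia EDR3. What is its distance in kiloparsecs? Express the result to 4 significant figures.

1.001 kpc

p = 999.0 micro-arcseconds = 0.0009990 arcsec.
d = 1/p = 1/0.0009990 = 1001 pc.
= 1.001 kpc.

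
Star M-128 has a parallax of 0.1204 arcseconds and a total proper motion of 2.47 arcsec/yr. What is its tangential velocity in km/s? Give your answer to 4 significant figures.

97.24 km/s

d = 1/p = 1/0.1204″ = 8.3056 pc.
v_t = 4.74 × μ × d = 4.74 × 2.47 × 8.3056 = 97.24 km/s.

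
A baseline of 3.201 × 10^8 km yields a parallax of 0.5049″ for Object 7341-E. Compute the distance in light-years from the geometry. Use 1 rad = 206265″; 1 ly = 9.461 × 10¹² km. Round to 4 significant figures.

θ = 0.5049″ = 0.5049/206265 = 2.4478 × 10^-6 rad.
d = B/θ = (3.201 × 10^8) / (2.4478 × 10^-6) = 1.3077 × 10^14 km = (1.3077 × 10^14) / (9.461 × 10^12) ly = 13.822 ly.

13.82 ly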